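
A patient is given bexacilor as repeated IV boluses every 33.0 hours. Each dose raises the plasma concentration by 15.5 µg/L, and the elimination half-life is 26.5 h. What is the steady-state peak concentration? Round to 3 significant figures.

k = ln 2 / 26.5 = 0.02616 h⁻¹
Fraction remaining after one interval: e^(−kτ) = e^(−0.02616 × 33.0) = 0.4218
R = 1 / (1 − 0.4218) = 1.730
Css,max = 15.5 × 1.730 ≈ 26.8 µg/L

26.8 µg/L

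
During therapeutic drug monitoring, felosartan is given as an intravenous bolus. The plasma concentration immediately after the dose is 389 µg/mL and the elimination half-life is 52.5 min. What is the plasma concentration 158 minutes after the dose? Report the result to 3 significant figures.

48.3 µg/mL

k = ln 2 / 52.5 = 0.01320 min⁻¹
158 min is 3.010 half-lives, so C = 389 × (1/2)^3.010 = 389 × 0.1242 ≈ 48.3 µg/mL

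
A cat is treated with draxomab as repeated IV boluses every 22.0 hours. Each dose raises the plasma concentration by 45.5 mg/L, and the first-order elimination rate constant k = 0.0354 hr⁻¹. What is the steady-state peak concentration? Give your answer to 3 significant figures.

84.1 mg/L

Fraction remaining after one interval: e^(−kτ) = e^(−0.03540 × 22.0) = 0.4590
R = 1 / (1 − 0.4590) = 1.848
Css,max = 45.5 × 1.848 ≈ 84.1 mg/L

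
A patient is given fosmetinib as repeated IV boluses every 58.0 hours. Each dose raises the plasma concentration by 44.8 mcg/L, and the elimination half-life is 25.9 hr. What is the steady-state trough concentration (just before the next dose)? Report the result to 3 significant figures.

12.0 mcg/L

k = ln 2 / 25.9 = 0.02676 hr⁻¹
Fraction remaining after one interval: e^(−kτ) = e^(−0.02676 × 58.0) = 0.2118
R = 1 / (1 − 0.2118) = 1.269
Css,max = 44.8 × 1.269 = 56.84 mcg/L
Css,min = Css,max × e^(−kτ) = 56.84 × 0.2118 ≈ 12.0 mcg/L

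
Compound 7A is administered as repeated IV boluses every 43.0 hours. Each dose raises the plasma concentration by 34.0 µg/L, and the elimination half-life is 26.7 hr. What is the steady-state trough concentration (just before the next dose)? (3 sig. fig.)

16.6 µg/L

k = ln 2 / 26.7 = 0.02596 hr⁻¹
Fraction remaining after one interval: e^(−kτ) = e^(−0.02596 × 43.0) = 0.3275
R = 1 / (1 − 0.3275) = 1.487
Css,max = 34.0 × 1.487 = 50.56 µg/L
Css,min = Css,max × e^(−kτ) = 50.56 × 0.3275 ≈ 16.6 µg/L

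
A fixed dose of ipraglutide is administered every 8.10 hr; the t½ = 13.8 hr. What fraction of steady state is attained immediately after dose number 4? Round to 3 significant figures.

0.804

k = ln 2 / 13.8 = 0.05023 hr⁻¹
f_n = 1 − e^(−nkτ) = 1 − e^(−4 × 0.05023 × 8.10) = 1 − e^(−1.627) = 1 − 0.1964 ≈ 0.804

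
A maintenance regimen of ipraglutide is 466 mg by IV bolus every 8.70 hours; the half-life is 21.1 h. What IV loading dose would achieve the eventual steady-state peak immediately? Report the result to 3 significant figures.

k = ln 2 / 21.1 = 0.03285 h⁻¹
Accumulation ratio R = 1 / (1 − e^(−kτ)) = 1 / (1 − e^(−0.03285×8.70)) = 1 / (1 − 0.7514) = 4.023
Loading dose = maintenance dose × R = 466 × 4.023 ≈ 1870 mg

1870 mg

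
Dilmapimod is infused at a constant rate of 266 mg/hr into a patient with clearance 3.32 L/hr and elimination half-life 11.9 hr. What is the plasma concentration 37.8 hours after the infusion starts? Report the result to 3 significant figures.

71.3 µg/mL

Css = rate / CL = 266 / 3.32 = 80.12 µg/mL
k = ln 2 / 11.9 = 0.05825 hr⁻¹
C(t) = Css (1 − e^(−kt)) = 80.12 × (1 − e^(−2.202)) = 80.12 × 0.8894 ≈ 71.3 µg/mL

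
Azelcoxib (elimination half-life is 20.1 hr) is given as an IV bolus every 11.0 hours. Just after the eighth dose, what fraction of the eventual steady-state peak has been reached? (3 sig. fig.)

k = ln 2 / 20.1 = 0.03448 hr⁻¹
f_n = 1 − e^(−nkτ) = 1 − e^(−8 × 0.03448 × 11.0) = 1 − e^(−3.035) = 1 − 0.04809 ≈ 0.952

0.952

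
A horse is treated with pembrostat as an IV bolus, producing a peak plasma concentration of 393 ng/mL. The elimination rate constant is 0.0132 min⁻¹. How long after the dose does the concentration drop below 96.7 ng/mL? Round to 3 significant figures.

106 minutes

C(t) = C₀ e^(−kt)  ⇒  t = ln(C₀/C) / k
t = ln(393/96.7) / 0.01320 = 1.402 / 0.01320 ≈ 106 minutes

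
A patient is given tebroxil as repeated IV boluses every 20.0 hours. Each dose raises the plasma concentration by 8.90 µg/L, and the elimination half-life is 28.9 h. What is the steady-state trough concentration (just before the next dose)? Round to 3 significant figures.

k = ln 2 / 28.9 = 0.02398 h⁻¹
Fraction remaining after one interval: e^(−kτ) = e^(−0.02398 × 20.0) = 0.6190
R = 1 / (1 − 0.6190) = 2.625
Css,max = 8.90 × 2.625 = 23.36 µg/L
Css,min = Css,max × e^(−kτ) = 23.36 × 0.6190 ≈ 14.5 µg/L

14.5 µg/L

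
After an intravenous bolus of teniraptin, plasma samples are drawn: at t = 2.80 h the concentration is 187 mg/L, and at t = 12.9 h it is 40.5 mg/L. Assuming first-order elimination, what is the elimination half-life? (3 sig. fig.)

4.58 hours

k = ln(C₁/C₂) / (t₂ − t₁) = ln(187/40.5) / (12.9 − 2.80)
  = 1.530 / 10.10 = 0.1515 h⁻¹
t½ = ln 2 / k = ln 2 / 0.1515 ≈ 4.58 hours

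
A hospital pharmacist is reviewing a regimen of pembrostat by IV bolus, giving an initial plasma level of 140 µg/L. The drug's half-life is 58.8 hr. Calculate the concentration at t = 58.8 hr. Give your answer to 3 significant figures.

70.0 µg/L

k = ln 2 / 58.8 = 0.01179 hr⁻¹
C(t) = C₀ e^(−kt) = 140 × e^(−0.01179 × 58.8) = 140 × e^(−0.6931) = 140 × 0.5000 ≈ 70.0 µg/L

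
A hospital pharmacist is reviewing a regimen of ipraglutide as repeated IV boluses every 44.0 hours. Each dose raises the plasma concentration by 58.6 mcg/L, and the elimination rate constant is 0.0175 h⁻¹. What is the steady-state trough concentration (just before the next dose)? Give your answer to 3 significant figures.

50.5 mcg/L

Fraction remaining after one interval: e^(−kτ) = e^(−0.01750 × 44.0) = 0.4630
R = 1 / (1 − 0.4630) = 1.862
Css,max = 58.6 × 1.862 = 109.1 mcg/L
Css,min = Css,max × e^(−kτ) = 109.1 × 0.4630 ≈ 50.5 mcg/L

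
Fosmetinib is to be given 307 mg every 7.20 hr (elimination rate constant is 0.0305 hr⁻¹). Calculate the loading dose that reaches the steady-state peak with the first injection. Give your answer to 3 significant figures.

Accumulation ratio R = 1 / (1 − e^(−kτ)) = 1 / (1 − e^(−0.03050×7.20)) = 1 / (1 − 0.8028) = 5.072
Loading dose = maintenance dose × R = 307 × 5.072 ≈ 1560 mg

1560 mg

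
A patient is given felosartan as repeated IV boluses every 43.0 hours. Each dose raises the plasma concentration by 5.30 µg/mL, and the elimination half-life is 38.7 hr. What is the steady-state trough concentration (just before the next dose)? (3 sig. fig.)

k = ln 2 / 38.7 = 0.01791 hr⁻¹
Fraction remaining after one interval: e^(−kτ) = e^(−0.01791 × 43.0) = 0.4629
R = 1 / (1 − 0.4629) = 1.862
Css,max = 5.30 × 1.862 = 9.868 µg/mL
Css,min = Css,max × e^(−kτ) = 9.868 × 0.4629 ≈ 4.57 µg/mL

4.57 µg/mL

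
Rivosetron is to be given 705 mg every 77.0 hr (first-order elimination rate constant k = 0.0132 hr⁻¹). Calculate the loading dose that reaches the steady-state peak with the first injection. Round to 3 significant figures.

Accumulation ratio R = 1 / (1 − e^(−kτ)) = 1 / (1 − e^(−0.01320×77.0)) = 1 / (1 − 0.3619) = 1.567
Loading dose = maintenance dose × R = 705 × 1.567 ≈ 1100 mg

1100 mg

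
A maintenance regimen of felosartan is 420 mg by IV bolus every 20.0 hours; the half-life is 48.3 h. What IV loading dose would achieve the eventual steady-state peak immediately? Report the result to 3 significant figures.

1680 mg

k = ln 2 / 48.3 = 0.01435 h⁻¹
Accumulation ratio R = 1 / (1 − e^(−kτ)) = 1 / (1 − e^(−0.01435×20.0)) = 1 / (1 − 0.7505) = 4.008
Loading dose = maintenance dose × R = 420 × 4.008 ≈ 1680 mg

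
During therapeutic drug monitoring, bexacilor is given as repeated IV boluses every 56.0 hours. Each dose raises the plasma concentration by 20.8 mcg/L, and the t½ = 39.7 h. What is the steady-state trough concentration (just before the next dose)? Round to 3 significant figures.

k = ln 2 / 39.7 = 0.01746 h⁻¹
Fraction remaining after one interval: e^(−kτ) = e^(−0.01746 × 56.0) = 0.3762
R = 1 / (1 − 0.3762) = 1.603
Css,max = 20.8 × 1.603 = 33.34 mcg/L
Css,min = Css,max × e^(−kτ) = 33.34 × 0.3762 ≈ 12.5 mcg/L

12.5 mcg/L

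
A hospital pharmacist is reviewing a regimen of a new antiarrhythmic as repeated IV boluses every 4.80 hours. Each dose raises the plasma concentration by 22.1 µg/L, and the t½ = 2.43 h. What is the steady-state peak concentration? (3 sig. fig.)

29.6 µg/L

k = ln 2 / 2.43 = 0.2852 h⁻¹
Fraction remaining after one interval: e^(−kτ) = e^(−0.2852 × 4.80) = 0.2543
R = 1 / (1 − 0.2543) = 1.341
Css,max = 22.1 × 1.341 ≈ 29.6 µg/L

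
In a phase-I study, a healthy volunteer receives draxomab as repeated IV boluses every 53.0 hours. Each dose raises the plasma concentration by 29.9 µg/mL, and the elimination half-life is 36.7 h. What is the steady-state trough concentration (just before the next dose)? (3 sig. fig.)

k = ln 2 / 36.7 = 0.01889 h⁻¹
Fraction remaining after one interval: e^(−kτ) = e^(−0.01889 × 53.0) = 0.3675
R = 1 / (1 − 0.3675) = 1.581
Css,max = 29.9 × 1.581 = 47.27 µg/mL
Css,min = Css,max × e^(−kτ) = 47.27 × 0.3675 ≈ 17.4 µg/mL

17.4 µg/mL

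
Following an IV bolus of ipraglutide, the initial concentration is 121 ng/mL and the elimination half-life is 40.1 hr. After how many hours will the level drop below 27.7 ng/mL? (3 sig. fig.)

k = ln 2 / 40.1 = 0.01729 hr⁻¹
C(t) = C₀ e^(−kt)  ⇒  t = ln(C₀/C) / k
t = ln(121/27.7) / 0.01729 = 1.474 / 0.01729 ≈ 85.3 hours

85.3 hours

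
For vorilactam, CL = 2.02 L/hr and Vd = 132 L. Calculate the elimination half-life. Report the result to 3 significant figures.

45.3 hours

k = CL / V = 2.02 / 132 = 0.01530 hr⁻¹
t½ = ln 2 / k = ln 2 / 0.01530 ≈ 45.3 hours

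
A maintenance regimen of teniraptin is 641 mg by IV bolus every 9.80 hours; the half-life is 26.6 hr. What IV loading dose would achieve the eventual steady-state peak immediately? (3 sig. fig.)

2840 mg

k = ln 2 / 26.6 = 0.02606 hr⁻¹
Accumulation ratio R = 1 / (1 − e^(−kτ)) = 1 / (1 − e^(−0.02606×9.80)) = 1 / (1 − 0.7746) = 4.437
Loading dose = maintenance dose × R = 641 × 4.437 ≈ 2840 mg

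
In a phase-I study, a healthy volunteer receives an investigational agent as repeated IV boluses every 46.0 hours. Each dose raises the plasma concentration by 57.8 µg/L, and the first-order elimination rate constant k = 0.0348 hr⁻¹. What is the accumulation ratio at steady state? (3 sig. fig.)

1.25

Fraction remaining after one interval: e^(−kτ) = e^(−0.03480 × 46.0) = 0.2017
R = 1 / (1 − 0.2017) = 1 / 0.7983 ≈ 1.25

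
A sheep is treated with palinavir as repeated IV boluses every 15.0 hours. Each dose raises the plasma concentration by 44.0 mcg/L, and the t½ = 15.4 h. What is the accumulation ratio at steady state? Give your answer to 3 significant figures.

k = ln 2 / 15.4 = 0.04501 h⁻¹
Fraction remaining after one interval: e^(−kτ) = e^(−0.04501 × 15.0) = 0.5091
R = 1 / (1 − 0.5091) = 1 / 0.4909 ≈ 2.04

2.04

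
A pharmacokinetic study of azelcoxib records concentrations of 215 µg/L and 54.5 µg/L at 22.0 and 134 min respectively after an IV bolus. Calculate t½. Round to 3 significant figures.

56.6 minutes

k = ln(C₁/C₂) / (t₂ − t₁) = ln(215/54.5) / (134 − 22.0)
  = 1.372 / 112.0 = 0.01225 min⁻¹
t½ = ln 2 / k = ln 2 / 0.01225 ≈ 56.6 minutes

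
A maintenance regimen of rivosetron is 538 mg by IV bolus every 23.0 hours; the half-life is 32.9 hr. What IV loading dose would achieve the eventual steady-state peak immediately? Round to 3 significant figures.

1400 mg

k = ln 2 / 32.9 = 0.02107 hr⁻¹
Accumulation ratio R = 1 / (1 − e^(−kτ)) = 1 / (1 − e^(−0.02107×23.0)) = 1 / (1 − 0.6160) = 2.604
Loading dose = maintenance dose × R = 538 × 2.604 ≈ 1400 mg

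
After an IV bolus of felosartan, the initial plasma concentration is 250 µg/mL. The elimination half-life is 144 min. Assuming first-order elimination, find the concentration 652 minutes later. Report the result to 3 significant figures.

k = ln 2 / 144 = 0.004814 min⁻¹
652 min is 4.528 half-lives, so C = 250 × (1/2)^4.528 = 250 × 0.04335 ≈ 10.8 µg/mL

10.8 µg/mL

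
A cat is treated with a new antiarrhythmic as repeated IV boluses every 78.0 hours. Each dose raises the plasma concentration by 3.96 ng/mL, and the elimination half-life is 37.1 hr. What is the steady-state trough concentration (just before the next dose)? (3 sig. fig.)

k = ln 2 / 37.1 = 0.01868 hr⁻¹
Fraction remaining after one interval: e^(−kτ) = e^(−0.01868 × 78.0) = 0.2329
R = 1 / (1 − 0.2329) = 1.304
Css,max = 3.96 × 1.304 = 5.162 ng/mL
Css,min = Css,max × e^(−kτ) = 5.162 × 0.2329 ≈ 1.20 ng/mL

1.20 ng/mL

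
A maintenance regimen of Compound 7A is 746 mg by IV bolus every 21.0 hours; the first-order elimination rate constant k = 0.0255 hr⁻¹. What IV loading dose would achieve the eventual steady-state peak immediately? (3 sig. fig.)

Accumulation ratio R = 1 / (1 − e^(−kτ)) = 1 / (1 − e^(−0.02550×21.0)) = 1 / (1 − 0.5854) = 2.412
Loading dose = maintenance dose × R = 746 × 2.412 ≈ 1800 mg

1800 mg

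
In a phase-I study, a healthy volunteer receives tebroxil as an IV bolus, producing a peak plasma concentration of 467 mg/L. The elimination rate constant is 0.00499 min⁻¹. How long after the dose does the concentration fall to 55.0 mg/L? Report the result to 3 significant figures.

C(t) = C₀ e^(−kt)  ⇒  t = ln(C₀/C) / k
t = ln(467/55.0) / 0.004990 = 2.139 / 0.004990 ≈ 429 minutes

429 minutes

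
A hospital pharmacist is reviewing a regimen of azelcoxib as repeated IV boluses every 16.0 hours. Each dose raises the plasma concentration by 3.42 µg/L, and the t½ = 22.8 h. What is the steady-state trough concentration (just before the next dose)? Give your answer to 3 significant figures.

5.46 µg/L

k = ln 2 / 22.8 = 0.03040 h⁻¹
Fraction remaining after one interval: e^(−kτ) = e^(−0.03040 × 16.0) = 0.6148
R = 1 / (1 − 0.6148) = 2.596
Css,max = 3.42 × 2.596 = 8.879 µg/L
Css,min = Css,max × e^(−kτ) = 8.879 × 0.6148 ≈ 5.46 µg/L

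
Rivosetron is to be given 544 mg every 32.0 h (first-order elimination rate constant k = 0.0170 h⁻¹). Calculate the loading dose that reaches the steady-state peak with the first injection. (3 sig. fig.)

1300 mg

Accumulation ratio R = 1 / (1 − e^(−kτ)) = 1 / (1 − e^(−0.01700×32.0)) = 1 / (1 − 0.5804) = 2.383
Loading dose = maintenance dose × R = 544 × 2.383 ≈ 1300 mg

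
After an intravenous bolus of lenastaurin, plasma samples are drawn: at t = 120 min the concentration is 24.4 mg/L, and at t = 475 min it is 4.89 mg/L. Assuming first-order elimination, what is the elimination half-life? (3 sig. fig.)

153 minutes

k = ln(C₁/C₂) / (t₂ − t₁) = ln(24.4/4.89) / (475 − 120)
  = 1.607 / 355.0 = 0.004528 min⁻¹
t½ = ln 2 / k = ln 2 / 0.004528 ≈ 153 minutes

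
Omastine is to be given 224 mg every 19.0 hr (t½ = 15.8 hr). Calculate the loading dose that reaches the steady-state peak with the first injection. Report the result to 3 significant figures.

k = ln 2 / 15.8 = 0.04387 hr⁻¹
Accumulation ratio R = 1 / (1 − e^(−kτ)) = 1 / (1 − e^(−0.04387×19.0)) = 1 / (1 − 0.4345) = 1.768
Loading dose = maintenance dose × R = 224 × 1.768 ≈ 396 mg

396 mg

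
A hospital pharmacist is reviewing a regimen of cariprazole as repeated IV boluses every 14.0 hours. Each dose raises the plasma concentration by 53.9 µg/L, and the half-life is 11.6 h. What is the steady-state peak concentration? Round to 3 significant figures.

k = ln 2 / 11.6 = 0.05975 h⁻¹
Fraction remaining after one interval: e^(−kτ) = e^(−0.05975 × 14.0) = 0.4332
R = 1 / (1 − 0.4332) = 1.764
Css,max = 53.9 × 1.764 ≈ 95.1 µg/L

95.1 µg/L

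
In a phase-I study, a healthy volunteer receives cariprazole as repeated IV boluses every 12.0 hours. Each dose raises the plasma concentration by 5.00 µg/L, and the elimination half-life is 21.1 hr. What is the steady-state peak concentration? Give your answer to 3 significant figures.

k = ln 2 / 21.1 = 0.03285 hr⁻¹
Fraction remaining after one interval: e^(−kτ) = e^(−0.03285 × 12.0) = 0.6742
R = 1 / (1 − 0.6742) = 3.070
Css,max = 5.00 × 3.070 ≈ 15.3 µg/L

15.3 µg/L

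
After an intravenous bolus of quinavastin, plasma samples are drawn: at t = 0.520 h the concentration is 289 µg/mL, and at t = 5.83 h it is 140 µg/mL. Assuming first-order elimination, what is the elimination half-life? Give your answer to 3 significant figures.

5.08 hours

k = ln(C₁/C₂) / (t₂ − t₁) = ln(289/140) / (5.83 − 0.520)
  = 0.7248 / 5.310 = 0.1365 h⁻¹
t½ = ln 2 / k = ln 2 / 0.1365 ≈ 5.08 hours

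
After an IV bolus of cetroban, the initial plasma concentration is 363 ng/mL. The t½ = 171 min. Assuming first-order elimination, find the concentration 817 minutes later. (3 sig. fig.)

k = ln 2 / 171 = 0.004053 min⁻¹
C(t) = C₀ e^(−kt) = 363 × e^(−0.004053 × 817) = 363 × e^(−3.312) = 363 × 0.03645 ≈ 13.2 ng/mL

13.2 ng/mL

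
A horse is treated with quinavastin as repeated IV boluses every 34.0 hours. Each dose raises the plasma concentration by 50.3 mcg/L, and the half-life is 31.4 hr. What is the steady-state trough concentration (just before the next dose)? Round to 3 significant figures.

k = ln 2 / 31.4 = 0.02207 hr⁻¹
Fraction remaining after one interval: e^(−kτ) = e^(−0.02207 × 34.0) = 0.4721
R = 1 / (1 − 0.4721) = 1.894
Css,max = 50.3 × 1.894 = 95.29 mcg/L
Css,min = Css,max × e^(−kτ) = 95.29 × 0.4721 ≈ 45.0 mcg/L

45.0 mcg/L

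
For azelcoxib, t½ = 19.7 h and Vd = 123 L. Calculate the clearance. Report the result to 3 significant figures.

4.33 L/h

k = ln 2 / t½ = ln 2 / 19.7 = 0.03519 h⁻¹
CL = k · V = 0.03519 × 123 ≈ 4.33 L/h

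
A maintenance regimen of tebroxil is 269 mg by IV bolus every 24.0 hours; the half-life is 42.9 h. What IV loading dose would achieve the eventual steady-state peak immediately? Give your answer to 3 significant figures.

837 mg

k = ln 2 / 42.9 = 0.01616 h⁻¹
Accumulation ratio R = 1 / (1 − e^(−kτ)) = 1 / (1 − e^(−0.01616×24.0)) = 1 / (1 − 0.6786) = 3.111
Loading dose = maintenance dose × R = 269 × 3.111 ≈ 837 mg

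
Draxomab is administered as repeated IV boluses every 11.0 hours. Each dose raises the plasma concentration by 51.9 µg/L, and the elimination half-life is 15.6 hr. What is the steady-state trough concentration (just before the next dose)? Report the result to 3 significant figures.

82.3 µg/L

k = ln 2 / 15.6 = 0.04443 hr⁻¹
Fraction remaining after one interval: e^(−kτ) = e^(−0.04443 × 11.0) = 0.6134
R = 1 / (1 − 0.6134) = 2.587
Css,max = 51.9 × 2.587 = 134.2 µg/L
Css,min = Css,max × e^(−kτ) = 134.2 × 0.6134 ≈ 82.3 µg/L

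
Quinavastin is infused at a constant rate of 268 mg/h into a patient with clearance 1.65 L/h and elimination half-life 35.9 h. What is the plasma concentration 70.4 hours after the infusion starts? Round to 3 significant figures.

121 mg/L

Css = rate / CL = 268 / 1.65 = 162.4 mg/L
k = ln 2 / 35.9 = 0.01931 h⁻¹
C(t) = Css (1 − e^(−kt)) = 162.4 × (1 − e^(−1.359)) = 162.4 × 0.7432 ≈ 121 mg/L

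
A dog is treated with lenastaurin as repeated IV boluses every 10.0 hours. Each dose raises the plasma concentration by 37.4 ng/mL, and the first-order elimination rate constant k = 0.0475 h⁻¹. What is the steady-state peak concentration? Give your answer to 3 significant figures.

Fraction remaining after one interval: e^(−kτ) = e^(−0.04750 × 10.0) = 0.6219
R = 1 / (1 − 0.6219) = 2.645
Css,max = 37.4 × 2.645 ≈ 98.9 ng/mL

98.9 ng/mL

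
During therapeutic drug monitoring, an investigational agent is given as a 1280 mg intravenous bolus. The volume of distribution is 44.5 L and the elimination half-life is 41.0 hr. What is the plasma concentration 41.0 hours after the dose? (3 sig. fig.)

14.4 µg/mL

C₀ = dose / V = 1280 / 44.5 = 28.76 µg/mL
k = ln 2 / 41.0 = 0.01691 hr⁻¹
C(t) = C₀ e^(−kt) = 28.76 × e^(−0.01691 × 41.0) = 28.76 × e^(−0.6931) = 28.76 × 0.5000 ≈ 14.4 µg/mL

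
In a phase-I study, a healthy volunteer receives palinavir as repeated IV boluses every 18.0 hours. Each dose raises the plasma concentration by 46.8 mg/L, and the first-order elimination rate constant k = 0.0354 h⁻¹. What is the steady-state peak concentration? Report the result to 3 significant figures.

99.3 mg/L

Fraction remaining after one interval: e^(−kτ) = e^(−0.03540 × 18.0) = 0.5288
R = 1 / (1 − 0.5288) = 2.122
Css,max = 46.8 × 2.122 ≈ 99.3 mg/L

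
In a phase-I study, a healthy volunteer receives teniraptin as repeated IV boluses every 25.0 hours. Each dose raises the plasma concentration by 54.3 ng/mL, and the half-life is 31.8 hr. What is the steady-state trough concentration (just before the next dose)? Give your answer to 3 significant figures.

75.0 ng/mL

k = ln 2 / 31.8 = 0.02180 hr⁻¹
Fraction remaining after one interval: e^(−kτ) = e^(−0.02180 × 25.0) = 0.5799
R = 1 / (1 − 0.5799) = 2.380
Css,max = 54.3 × 2.380 = 129.3 ng/mL
Css,min = Css,max × e^(−kτ) = 129.3 × 0.5799 ≈ 75.0 ng/mL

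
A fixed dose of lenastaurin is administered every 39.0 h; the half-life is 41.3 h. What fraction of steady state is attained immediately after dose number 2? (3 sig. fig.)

0.730

k = ln 2 / 41.3 = 0.01678 h⁻¹
f_n = 1 − e^(−nkτ) = 1 − e^(−2 × 0.01678 × 39.0) = 1 − e^(−1.309) = 1 − 0.2701 ≈ 0.730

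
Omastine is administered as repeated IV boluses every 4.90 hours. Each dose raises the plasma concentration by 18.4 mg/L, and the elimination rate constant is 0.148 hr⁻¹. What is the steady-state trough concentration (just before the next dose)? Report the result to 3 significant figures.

Fraction remaining after one interval: e^(−kτ) = e^(−0.1480 × 4.90) = 0.4842
R = 1 / (1 − 0.4842) = 1.939
Css,max = 18.4 × 1.939 = 35.67 mg/L
Css,min = Css,max × e^(−kτ) = 35.67 × 0.4842 ≈ 17.3 mg/L

17.3 mg/L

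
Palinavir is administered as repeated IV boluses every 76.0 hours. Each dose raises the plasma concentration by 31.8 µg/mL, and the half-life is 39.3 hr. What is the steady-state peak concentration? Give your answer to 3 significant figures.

k = ln 2 / 39.3 = 0.01764 hr⁻¹
Fraction remaining after one interval: e^(−kτ) = e^(−0.01764 × 76.0) = 0.2617
R = 1 / (1 − 0.2617) = 1.355
Css,max = 31.8 × 1.355 ≈ 43.1 µg/mL

43.1 µg/mL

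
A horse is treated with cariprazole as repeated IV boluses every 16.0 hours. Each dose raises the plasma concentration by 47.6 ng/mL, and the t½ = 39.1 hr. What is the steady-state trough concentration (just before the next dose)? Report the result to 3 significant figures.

145 ng/mL

k = ln 2 / 39.1 = 0.01773 hr⁻¹
Fraction remaining after one interval: e^(−kτ) = e^(−0.01773 × 16.0) = 0.7530
R = 1 / (1 − 0.7530) = 4.049
Css,max = 47.6 × 4.049 = 192.7 ng/mL
Css,min = Css,max × e^(−kτ) = 192.7 × 0.7530 ≈ 145 ng/mL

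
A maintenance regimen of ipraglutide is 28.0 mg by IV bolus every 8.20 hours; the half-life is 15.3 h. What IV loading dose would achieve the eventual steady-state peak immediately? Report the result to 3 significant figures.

90.2 mg

k = ln 2 / 15.3 = 0.04530 h⁻¹
Accumulation ratio R = 1 / (1 − e^(−kτ)) = 1 / (1 − e^(−0.04530×8.20)) = 1 / (1 − 0.6897) = 3.223
Loading dose = maintenance dose × R = 28.0 × 3.223 ≈ 90.2 mg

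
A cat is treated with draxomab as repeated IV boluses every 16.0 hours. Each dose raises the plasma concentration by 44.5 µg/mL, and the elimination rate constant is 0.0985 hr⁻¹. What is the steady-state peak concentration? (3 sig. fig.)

Fraction remaining after one interval: e^(−kτ) = e^(−0.09850 × 16.0) = 0.2068
R = 1 / (1 − 0.2068) = 1.261
Css,max = 44.5 × 1.261 ≈ 56.1 µg/mL

56.1 µg/mL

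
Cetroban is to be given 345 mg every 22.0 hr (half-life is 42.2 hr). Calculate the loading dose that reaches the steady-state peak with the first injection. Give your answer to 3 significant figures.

k = ln 2 / 42.2 = 0.01643 hr⁻¹
Accumulation ratio R = 1 / (1 − e^(−kτ)) = 1 / (1 − e^(−0.01643×22.0)) = 1 / (1 − 0.6967) = 3.297
Loading dose = maintenance dose × R = 345 × 3.297 ≈ 1140 mg

1140 mg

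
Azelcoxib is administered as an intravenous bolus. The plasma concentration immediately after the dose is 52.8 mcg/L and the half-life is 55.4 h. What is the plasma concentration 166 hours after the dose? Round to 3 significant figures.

6.62 mcg/L

k = ln 2 / 55.4 = 0.01251 h⁻¹
C(t) = C₀ e^(−kt) = 52.8 × e^(−0.01251 × 166) = 52.8 × e^(−2.077) = 52.8 × 0.1253 ≈ 6.62 mcg/L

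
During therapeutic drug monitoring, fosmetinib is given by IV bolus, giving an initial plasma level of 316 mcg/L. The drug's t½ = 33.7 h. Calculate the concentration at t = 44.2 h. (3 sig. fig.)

127 mcg/L

k = ln 2 / 33.7 = 0.02057 h⁻¹
C(t) = C₀ e^(−kt) = 316 × e^(−0.02057 × 44.2) = 316 × e^(−0.9091) = 316 × 0.4029 ≈ 127 mcg/L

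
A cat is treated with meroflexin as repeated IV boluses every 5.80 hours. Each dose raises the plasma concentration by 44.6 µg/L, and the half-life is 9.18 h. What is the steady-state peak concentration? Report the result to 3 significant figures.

126 µg/L

k = ln 2 / 9.18 = 0.07551 h⁻¹
Fraction remaining after one interval: e^(−kτ) = e^(−0.07551 × 5.80) = 0.6454
R = 1 / (1 − 0.6454) = 2.820
Css,max = 44.6 × 2.820 ≈ 126 µg/L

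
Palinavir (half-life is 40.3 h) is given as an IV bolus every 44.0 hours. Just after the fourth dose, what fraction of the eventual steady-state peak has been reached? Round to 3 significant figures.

0.952

k = ln 2 / 40.3 = 0.01720 h⁻¹
f_n = 1 − e^(−nkτ) = 1 − e^(−4 × 0.01720 × 44.0) = 1 − e^(−3.027) = 1 − 0.04845 ≈ 0.952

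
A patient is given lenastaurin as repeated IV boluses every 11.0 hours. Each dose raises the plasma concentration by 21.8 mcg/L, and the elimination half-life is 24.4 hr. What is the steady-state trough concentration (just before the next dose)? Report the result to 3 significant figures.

k = ln 2 / 24.4 = 0.02841 hr⁻¹
Fraction remaining after one interval: e^(−kτ) = e^(−0.02841 × 11.0) = 0.7316
R = 1 / (1 − 0.7316) = 3.726
Css,max = 21.8 × 3.726 = 81.23 mcg/L
Css,min = Css,max × e^(−kτ) = 81.23 × 0.7316 ≈ 59.4 mcg/L

59.4 mcg/L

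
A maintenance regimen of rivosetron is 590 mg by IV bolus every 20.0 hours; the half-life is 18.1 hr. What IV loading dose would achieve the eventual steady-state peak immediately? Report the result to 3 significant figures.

1100 mg

k = ln 2 / 18.1 = 0.03830 hr⁻¹
Accumulation ratio R = 1 / (1 − e^(−kτ)) = 1 / (1 − e^(−0.03830×20.0)) = 1 / (1 − 0.4649) = 1.869
Loading dose = maintenance dose × R = 590 × 1.869 ≈ 1100 mg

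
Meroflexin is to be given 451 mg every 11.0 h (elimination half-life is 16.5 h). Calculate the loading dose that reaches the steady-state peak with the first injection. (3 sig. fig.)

1220 mg

k = ln 2 / 16.5 = 0.04201 h⁻¹
Accumulation ratio R = 1 / (1 − e^(−kτ)) = 1 / (1 − e^(−0.04201×11.0)) = 1 / (1 − 0.6300) = 2.702
Loading dose = maintenance dose × R = 451 × 2.702 ≈ 1220 mg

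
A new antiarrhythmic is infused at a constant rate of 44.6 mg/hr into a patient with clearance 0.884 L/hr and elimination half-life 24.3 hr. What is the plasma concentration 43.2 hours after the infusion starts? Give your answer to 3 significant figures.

35.7 µg/mL

Css = rate / CL = 44.6 / 0.884 = 50.45 µg/mL
k = ln 2 / 24.3 = 0.02852 hr⁻¹
C(t) = Css (1 − e^(−kt)) = 50.45 × (1 − e^(−1.232)) = 50.45 × 0.7084 ≈ 35.7 µg/mL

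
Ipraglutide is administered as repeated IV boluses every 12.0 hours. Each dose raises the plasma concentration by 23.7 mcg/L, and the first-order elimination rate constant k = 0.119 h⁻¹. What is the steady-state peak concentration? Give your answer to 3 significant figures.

Fraction remaining after one interval: e^(−kτ) = e^(−0.1190 × 12.0) = 0.2398
R = 1 / (1 − 0.2398) = 1.315
Css,max = 23.7 × 1.315 ≈ 31.2 mcg/L

31.2 mcg/L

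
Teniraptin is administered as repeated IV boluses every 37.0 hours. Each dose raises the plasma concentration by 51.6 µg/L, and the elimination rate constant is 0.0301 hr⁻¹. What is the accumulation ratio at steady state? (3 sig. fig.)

1.49

Fraction remaining after one interval: e^(−kτ) = e^(−0.03010 × 37.0) = 0.3283
R = 1 / (1 − 0.3283) = 1 / 0.6717 ≈ 1.49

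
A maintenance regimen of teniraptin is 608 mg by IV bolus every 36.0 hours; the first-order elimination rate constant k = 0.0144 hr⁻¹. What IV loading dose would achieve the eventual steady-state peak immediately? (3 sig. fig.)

Accumulation ratio R = 1 / (1 − e^(−kτ)) = 1 / (1 − e^(−0.01440×36.0)) = 1 / (1 − 0.5955) = 2.472
Loading dose = maintenance dose × R = 608 × 2.472 ≈ 1500 mg

1500 mg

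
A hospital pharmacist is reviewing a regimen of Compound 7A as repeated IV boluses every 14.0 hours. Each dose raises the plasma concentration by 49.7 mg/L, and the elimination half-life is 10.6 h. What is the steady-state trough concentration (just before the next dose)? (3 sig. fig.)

33.2 mg/L

k = ln 2 / 10.6 = 0.06539 h⁻¹
Fraction remaining after one interval: e^(−kτ) = e^(−0.06539 × 14.0) = 0.4003
R = 1 / (1 − 0.4003) = 1.668
Css,max = 49.7 × 1.668 = 82.88 mg/L
Css,min = Css,max × e^(−kτ) = 82.88 × 0.4003 ≈ 33.2 mg/L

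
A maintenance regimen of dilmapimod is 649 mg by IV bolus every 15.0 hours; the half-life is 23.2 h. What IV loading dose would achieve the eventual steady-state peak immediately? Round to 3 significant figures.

1800 mg

k = ln 2 / 23.2 = 0.02988 h⁻¹
Accumulation ratio R = 1 / (1 − e^(−kτ)) = 1 / (1 − e^(−0.02988×15.0)) = 1 / (1 − 0.6388) = 2.769
Loading dose = maintenance dose × R = 649 × 2.769 ≈ 1800 mg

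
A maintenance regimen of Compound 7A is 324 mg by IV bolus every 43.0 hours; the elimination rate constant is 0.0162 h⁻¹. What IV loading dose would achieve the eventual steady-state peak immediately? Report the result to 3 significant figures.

Accumulation ratio R = 1 / (1 − e^(−kτ)) = 1 / (1 − e^(−0.01620×43.0)) = 1 / (1 − 0.4983) = 1.993
Loading dose = maintenance dose × R = 324 × 1.993 ≈ 646 mg

646 mg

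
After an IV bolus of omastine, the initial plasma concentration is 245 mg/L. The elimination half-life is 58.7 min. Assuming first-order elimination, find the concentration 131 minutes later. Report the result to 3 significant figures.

52.2 mg/L

k = ln 2 / 58.7 = 0.01181 min⁻¹
131 min is 2.232 half-lives, so C = 245 × (1/2)^2.232 = 245 × 0.2129 ≈ 52.2 mg/L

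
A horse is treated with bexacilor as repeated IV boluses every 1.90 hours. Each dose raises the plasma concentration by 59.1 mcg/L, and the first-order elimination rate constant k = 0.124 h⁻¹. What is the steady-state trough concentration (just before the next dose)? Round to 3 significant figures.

Fraction remaining after one interval: e^(−kτ) = e^(−0.1240 × 1.90) = 0.7901
R = 1 / (1 − 0.7901) = 4.764
Css,max = 59.1 × 4.764 = 281.6 mcg/L
Css,min = Css,max × e^(−kτ) = 281.6 × 0.7901 ≈ 222 mcg/L

222 mcg/L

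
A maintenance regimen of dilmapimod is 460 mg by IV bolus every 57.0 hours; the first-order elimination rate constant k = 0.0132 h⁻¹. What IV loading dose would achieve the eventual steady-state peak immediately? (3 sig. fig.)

Accumulation ratio R = 1 / (1 − e^(−kτ)) = 1 / (1 − e^(−0.01320×57.0)) = 1 / (1 − 0.4712) = 1.891
Loading dose = maintenance dose × R = 460 × 1.891 ≈ 870 mg

870 mg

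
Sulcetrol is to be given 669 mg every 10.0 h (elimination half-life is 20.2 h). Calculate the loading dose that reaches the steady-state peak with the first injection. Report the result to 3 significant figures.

k = ln 2 / 20.2 = 0.03431 h⁻¹
Accumulation ratio R = 1 / (1 − e^(−kτ)) = 1 / (1 − e^(−0.03431×10.0)) = 1 / (1 − 0.7095) = 3.443
Loading dose = maintenance dose × R = 669 × 3.443 ≈ 2300 mg

2300 mg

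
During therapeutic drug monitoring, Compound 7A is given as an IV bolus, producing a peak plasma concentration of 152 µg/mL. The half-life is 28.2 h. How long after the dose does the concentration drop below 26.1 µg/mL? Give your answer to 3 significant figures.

71.7 hours

k = ln 2 / 28.2 = 0.02458 h⁻¹
C(t) = C₀ e^(−kt)  ⇒  t = ln(C₀/C) / k
t = ln(152/26.1) / 0.02458 = 1.762 / 0.02458 ≈ 71.7 hours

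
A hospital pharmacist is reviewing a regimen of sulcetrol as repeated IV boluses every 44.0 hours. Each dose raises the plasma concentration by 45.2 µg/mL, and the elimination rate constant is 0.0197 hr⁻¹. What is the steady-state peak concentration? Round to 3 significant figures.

Fraction remaining after one interval: e^(−kτ) = e^(−0.01970 × 44.0) = 0.4203
R = 1 / (1 − 0.4203) = 1.725
Css,max = 45.2 × 1.725 ≈ 78.0 µg/mL

78.0 µg/mL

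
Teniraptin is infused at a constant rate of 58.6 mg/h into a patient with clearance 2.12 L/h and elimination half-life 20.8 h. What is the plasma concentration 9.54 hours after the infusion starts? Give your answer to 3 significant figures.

7.53 µg/mL

Css = rate / CL = 58.6 / 2.12 = 27.64 µg/mL
k = ln 2 / 20.8 = 0.03332 h⁻¹
C(t) = Css (1 − e^(−kt)) = 27.64 × (1 − e^(−0.3179)) = 27.64 × 0.2723 ≈ 7.53 µg/mL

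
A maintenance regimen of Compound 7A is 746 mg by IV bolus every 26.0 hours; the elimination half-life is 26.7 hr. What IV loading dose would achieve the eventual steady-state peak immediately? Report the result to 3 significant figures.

1520 mg

k = ln 2 / 26.7 = 0.02596 hr⁻¹
Accumulation ratio R = 1 / (1 − e^(−kτ)) = 1 / (1 − e^(−0.02596×26.0)) = 1 / (1 − 0.5092) = 2.037
Loading dose = maintenance dose × R = 746 × 2.037 ≈ 1520 mg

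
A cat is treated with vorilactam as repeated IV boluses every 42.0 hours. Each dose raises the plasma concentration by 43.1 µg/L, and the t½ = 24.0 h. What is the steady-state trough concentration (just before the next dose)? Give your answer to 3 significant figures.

k = ln 2 / 24.0 = 0.02888 h⁻¹
Fraction remaining after one interval: e^(−kτ) = e^(−0.02888 × 42.0) = 0.2973
R = 1 / (1 − 0.2973) = 1.423
Css,max = 43.1 × 1.423 = 61.34 µg/L
Css,min = Css,max × e^(−kτ) = 61.34 × 0.2973 ≈ 18.2 µg/L

18.2 µg/L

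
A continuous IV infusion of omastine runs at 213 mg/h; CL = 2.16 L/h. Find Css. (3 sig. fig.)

98.6 µg/mL

Css = infusion rate / CL = 213 / 2.16 ≈ 98.6 µg/mL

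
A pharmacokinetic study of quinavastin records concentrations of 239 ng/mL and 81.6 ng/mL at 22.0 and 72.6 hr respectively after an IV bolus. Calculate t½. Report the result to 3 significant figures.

k = ln(C₁/C₂) / (t₂ − t₁) = ln(239/81.6) / (72.6 − 22.0)
  = 1.075 / 50.60 = 0.02124 hr⁻¹
t½ = ln 2 / k = ln 2 / 0.02124 ≈ 32.6 hours

32.6 hours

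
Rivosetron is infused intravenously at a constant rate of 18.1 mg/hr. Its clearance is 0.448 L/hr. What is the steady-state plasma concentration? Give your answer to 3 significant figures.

Css = infusion rate / CL = 18.1 / 0.448 ≈ 40.4 µg/mL

40.4 µg/mL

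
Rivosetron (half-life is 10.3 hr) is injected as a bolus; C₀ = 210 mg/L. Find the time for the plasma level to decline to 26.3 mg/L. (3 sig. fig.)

k = ln 2 / 10.3 = 0.06730 hr⁻¹
C(t) = C₀ e^(−kt)  ⇒  t = ln(C₀/C) / k
t = ln(210/26.3) / 0.06730 = 2.078 / 0.06730 ≈ 30.9 hours

30.9 hours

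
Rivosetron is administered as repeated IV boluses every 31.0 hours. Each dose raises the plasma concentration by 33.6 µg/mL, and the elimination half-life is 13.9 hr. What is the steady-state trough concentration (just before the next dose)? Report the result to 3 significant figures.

k = ln 2 / 13.9 = 0.04987 hr⁻¹
Fraction remaining after one interval: e^(−kτ) = e^(−0.04987 × 31.0) = 0.2131
R = 1 / (1 − 0.2131) = 1.271
Css,max = 33.6 × 1.271 = 42.70 µg/mL
Css,min = Css,max × e^(−kτ) = 42.70 × 0.2131 ≈ 9.10 µg/mL

9.10 µg/mL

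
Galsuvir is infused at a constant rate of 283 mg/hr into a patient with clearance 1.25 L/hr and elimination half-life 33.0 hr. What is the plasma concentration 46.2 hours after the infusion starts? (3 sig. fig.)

Css = rate / CL = 283 / 1.25 = 226.4 mg/L
k = ln 2 / 33.0 = 0.02100 hr⁻¹
C(t) = Css (1 − e^(−kt)) = 226.4 × (1 − e^(−0.9704)) = 226.4 × 0.6211 ≈ 141 mg/L

141 mg/L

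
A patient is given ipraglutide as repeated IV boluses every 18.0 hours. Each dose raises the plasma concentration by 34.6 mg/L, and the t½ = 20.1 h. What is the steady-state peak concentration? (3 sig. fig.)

k = ln 2 / 20.1 = 0.03448 h⁻¹
Fraction remaining after one interval: e^(−kτ) = e^(−0.03448 × 18.0) = 0.5376
R = 1 / (1 − 0.5376) = 2.162
Css,max = 34.6 × 2.162 ≈ 74.8 mg/L

74.8 mg/L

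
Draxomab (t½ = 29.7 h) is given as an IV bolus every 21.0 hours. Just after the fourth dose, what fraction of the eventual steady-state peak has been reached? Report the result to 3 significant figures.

0.859

k = ln 2 / 29.7 = 0.02334 h⁻¹
f_n = 1 − e^(−nkτ) = 1 − e^(−4 × 0.02334 × 21.0) = 1 − e^(−1.960) = 1 − 0.1408 ≈ 0.859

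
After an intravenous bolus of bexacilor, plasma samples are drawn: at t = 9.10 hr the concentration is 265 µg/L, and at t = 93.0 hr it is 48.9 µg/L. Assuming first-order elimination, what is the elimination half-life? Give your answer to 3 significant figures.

34.4 hours

k = ln(C₁/C₂) / (t₂ − t₁) = ln(265/48.9) / (93.0 − 9.10)
  = 1.690 / 83.90 = 0.02014 hr⁻¹
t½ = ln 2 / k = ln 2 / 0.02014 ≈ 34.4 hours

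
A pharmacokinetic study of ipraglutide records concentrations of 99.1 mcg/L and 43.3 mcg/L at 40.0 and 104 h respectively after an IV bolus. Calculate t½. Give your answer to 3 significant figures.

53.6 hours

k = ln(C₁/C₂) / (t₂ − t₁) = ln(99.1/43.3) / (104 − 40.0)
  = 0.8280 / 64.00 = 0.01294 h⁻¹
t½ = ln 2 / k = ln 2 / 0.01294 ≈ 53.6 hours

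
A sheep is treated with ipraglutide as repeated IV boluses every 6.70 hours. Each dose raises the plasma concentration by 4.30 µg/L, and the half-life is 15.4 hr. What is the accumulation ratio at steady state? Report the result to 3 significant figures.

k = ln 2 / 15.4 = 0.04501 hr⁻¹
Fraction remaining after one interval: e^(−kτ) = e^(−0.04501 × 6.70) = 0.7397
R = 1 / (1 − 0.7397) = 1 / 0.2603 ≈ 3.84

3.84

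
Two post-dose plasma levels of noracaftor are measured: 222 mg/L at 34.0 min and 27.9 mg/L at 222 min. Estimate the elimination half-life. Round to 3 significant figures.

k = ln(C₁/C₂) / (t₂ − t₁) = ln(222/27.9) / (222 − 34.0)
  = 2.074 / 188.0 = 0.01103 min⁻¹
t½ = ln 2 / k = ln 2 / 0.01103 ≈ 62.8 minutes

62.8 minutes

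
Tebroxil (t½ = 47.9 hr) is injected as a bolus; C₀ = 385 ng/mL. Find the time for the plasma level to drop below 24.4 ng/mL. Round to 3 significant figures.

k = ln 2 / 47.9 = 0.01447 hr⁻¹
C(t) = C₀ e^(−kt)  ⇒  t = ln(C₀/C) / k
t = ln(385/24.4) / 0.01447 = 2.759 / 0.01447 ≈ 191 hours

191 hours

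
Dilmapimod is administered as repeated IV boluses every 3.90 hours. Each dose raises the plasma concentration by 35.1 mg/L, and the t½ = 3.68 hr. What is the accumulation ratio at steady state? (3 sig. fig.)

1.92

k = ln 2 / 3.68 = 0.1884 hr⁻¹
Fraction remaining after one interval: e^(−kτ) = e^(−0.1884 × 3.90) = 0.4797
R = 1 / (1 − 0.4797) = 1 / 0.5203 ≈ 1.92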